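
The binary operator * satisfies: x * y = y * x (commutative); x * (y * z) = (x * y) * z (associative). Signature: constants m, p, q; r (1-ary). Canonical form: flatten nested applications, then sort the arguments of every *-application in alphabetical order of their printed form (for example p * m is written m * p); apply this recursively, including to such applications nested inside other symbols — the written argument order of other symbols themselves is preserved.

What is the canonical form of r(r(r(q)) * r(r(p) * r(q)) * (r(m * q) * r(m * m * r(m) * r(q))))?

Answer: r(r(m * m * r(m) * r(q)) * r(m * q) * r(r(p) * r(q)) * r(r(q)))

Derivation:
Focus inside:  r(r(q)) * r(r(p) * r(q)) * (r(m * q) * r(m * m * r(m) * r(q)))
Merge nested applications:  r(r(q)) * r(r(p) * r(q)) * r(m * q) * r(m * m * r(m) * r(q))
Sort:  r(m * m * r(m) * r(q)) * r(m * q) * r(r(p) * r(q)) * r(r(q))
Put back:  r(r(m * m * r(m) * r(q)) * r(m * q) * r(r(p) * r(q)) * r(r(q)))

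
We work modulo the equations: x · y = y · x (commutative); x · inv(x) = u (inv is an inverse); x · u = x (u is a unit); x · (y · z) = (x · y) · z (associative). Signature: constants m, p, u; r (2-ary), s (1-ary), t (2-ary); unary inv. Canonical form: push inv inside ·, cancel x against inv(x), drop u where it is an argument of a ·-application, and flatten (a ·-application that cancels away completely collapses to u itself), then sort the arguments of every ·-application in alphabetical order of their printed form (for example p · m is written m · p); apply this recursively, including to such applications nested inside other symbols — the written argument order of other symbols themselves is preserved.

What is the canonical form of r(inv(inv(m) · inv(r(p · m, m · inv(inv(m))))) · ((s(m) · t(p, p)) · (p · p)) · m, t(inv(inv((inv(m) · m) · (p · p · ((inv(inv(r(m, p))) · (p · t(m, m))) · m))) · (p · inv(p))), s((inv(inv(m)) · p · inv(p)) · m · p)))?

Work inside:  inv((inv(m) · m) · (p · p · ((inv(inv(r(m, p))) · (p · t(m, m))) · m))) · (p · inv(p))
Push inv inside:  distribute inv over · and collapse double inv
Collect terms:  inv(m) · inv(p) · inv(p) · inv(p) · inv(r(m, p)) · inv(t(m, m))
Reassemble:  r(m · m · p · p · r(m · p, m · m) · s(m) · t(p, p), t(m · p · p · p · r(m, p) · t(m, m), s(m · m · p)))

Answer: r(m · m · p · p · r(m · p, m · m) · s(m) · t(p, p), t(m · p · p · p · r(m, p) · t(m, m), s(m · m · p)))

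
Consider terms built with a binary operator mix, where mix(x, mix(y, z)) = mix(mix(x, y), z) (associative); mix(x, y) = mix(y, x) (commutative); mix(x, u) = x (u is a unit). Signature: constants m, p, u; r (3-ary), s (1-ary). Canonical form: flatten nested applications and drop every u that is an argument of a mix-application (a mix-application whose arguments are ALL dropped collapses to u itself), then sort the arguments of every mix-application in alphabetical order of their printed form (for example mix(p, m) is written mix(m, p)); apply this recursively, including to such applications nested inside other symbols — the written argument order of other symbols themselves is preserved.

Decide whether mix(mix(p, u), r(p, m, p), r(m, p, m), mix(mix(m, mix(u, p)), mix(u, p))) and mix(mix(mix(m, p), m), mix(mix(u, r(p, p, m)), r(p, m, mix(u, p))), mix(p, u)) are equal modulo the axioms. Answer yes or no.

Answer: no — mix(m, p, p, p, r(m, p, m), r(p, m, p)) vs mix(m, m, p, p, r(p, m, p), r(p, p, m))

Derivation:
Left:  mix(mix(p, u), r(p, m, p), r(m, p, m), mix(mix(m, mix(u, p)), mix(u, p)))
  Flatten:  mix(p, u, r(p, m, p), r(m, p, m), m, u, p, u, p)
  Drop the unit:  drop u (×3)
  Order the arguments:  mix(m, p, p, p, r(m, p, m), r(p, m, p))
Right:  mix(mix(mix(m, p), m), mix(mix(u, r(p, p, m)), r(p, m, mix(u, p))), mix(p, u))
  Merge nested applications:  mix(m, p, m, u, r(p, p, m), r(p, m, mix(u, p)), p, u)
  Simplify inside:  r(p, m, mix(u, p))  →  r(p, m, p)
  Drop the unit:  drop u (×2)
  Sort arguments:  mix(m, m, p, p, r(p, m, p), r(p, p, m))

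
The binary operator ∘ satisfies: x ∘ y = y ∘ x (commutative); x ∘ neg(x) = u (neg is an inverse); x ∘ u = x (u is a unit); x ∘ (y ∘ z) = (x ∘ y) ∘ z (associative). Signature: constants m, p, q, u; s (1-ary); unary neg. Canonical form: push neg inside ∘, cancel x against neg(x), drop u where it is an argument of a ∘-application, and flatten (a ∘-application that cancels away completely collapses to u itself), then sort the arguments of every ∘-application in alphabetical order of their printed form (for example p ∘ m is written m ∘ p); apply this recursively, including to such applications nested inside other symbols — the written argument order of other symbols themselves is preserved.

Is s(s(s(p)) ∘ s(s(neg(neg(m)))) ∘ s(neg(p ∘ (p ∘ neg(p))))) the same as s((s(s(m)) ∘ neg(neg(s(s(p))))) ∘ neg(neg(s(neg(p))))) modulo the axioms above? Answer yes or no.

Answer: yes — both canonical forms are s(s(neg(p)) ∘ s(s(m)) ∘ s(s(p)))

Derivation:
Left:  s(s(s(p)) ∘ s(s(neg(neg(m)))) ∘ s(neg(p ∘ (p ∘ neg(p)))))
  Descend into:  s(s(p)) ∘ s(s(neg(neg(m)))) ∘ s(neg(p ∘ (p ∘ neg(p))))
  Push neg inside:  distribute neg over ∘ and collapse double neg
  Combine occurrences:  s(s(p)) ∘ s(s(m)) ∘ s(neg(p))
  Sort:  s(neg(p)) ∘ s(s(m)) ∘ s(s(p))
  Rebuild:  s(s(neg(p)) ∘ s(s(m)) ∘ s(s(p)))
Right:  s((s(s(m)) ∘ neg(neg(s(s(p))))) ∘ neg(neg(s(neg(p)))))
  Work inside:  (s(s(m)) ∘ neg(neg(s(s(p))))) ∘ neg(neg(s(neg(p))))
  Push neg inside:  distribute neg over ∘ and collapse double neg
  Collect terms:  s(s(m)) ∘ s(s(p)) ∘ s(neg(p))
  Sort arguments:  s(neg(p)) ∘ s(s(m)) ∘ s(s(p))
  Reassemble:  s(s(neg(p)) ∘ s(s(m)) ∘ s(s(p)))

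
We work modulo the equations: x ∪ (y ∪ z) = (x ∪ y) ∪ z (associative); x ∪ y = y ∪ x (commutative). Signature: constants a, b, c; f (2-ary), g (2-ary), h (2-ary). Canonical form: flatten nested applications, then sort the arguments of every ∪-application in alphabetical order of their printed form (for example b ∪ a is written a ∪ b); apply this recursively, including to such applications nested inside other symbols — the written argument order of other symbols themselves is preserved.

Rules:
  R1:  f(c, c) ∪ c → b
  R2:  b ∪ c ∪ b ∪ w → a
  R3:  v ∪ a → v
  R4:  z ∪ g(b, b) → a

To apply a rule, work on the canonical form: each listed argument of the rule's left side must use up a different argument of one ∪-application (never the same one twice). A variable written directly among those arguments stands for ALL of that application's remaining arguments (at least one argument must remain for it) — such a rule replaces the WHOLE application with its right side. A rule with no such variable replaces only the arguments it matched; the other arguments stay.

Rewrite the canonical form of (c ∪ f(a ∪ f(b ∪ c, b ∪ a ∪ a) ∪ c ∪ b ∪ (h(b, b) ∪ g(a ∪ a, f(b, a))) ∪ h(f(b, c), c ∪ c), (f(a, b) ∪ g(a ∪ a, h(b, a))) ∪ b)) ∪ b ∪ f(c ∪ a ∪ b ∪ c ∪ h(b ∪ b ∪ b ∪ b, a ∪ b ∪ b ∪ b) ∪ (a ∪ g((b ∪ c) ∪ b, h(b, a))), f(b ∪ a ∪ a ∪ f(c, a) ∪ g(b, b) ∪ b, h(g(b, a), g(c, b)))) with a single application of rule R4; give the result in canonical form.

Canonical form:  b ∪ c ∪ f(a ∪ a ∪ b ∪ c ∪ c ∪ g(b ∪ b ∪ c, h(b, a)) ∪ h(b ∪ b ∪ b ∪ b, a ∪ b ∪ b ∪ b), f(a ∪ a ∪ b ∪ b ∪ f(c, a) ∪ g(b, b), h(g(b, a), g(c, b)))) ∪ f(a ∪ b ∪ c ∪ f(b ∪ c, a ∪ a ∪ b) ∪ g(a ∪ a, f(b, a)) ∪ h(b, b) ∪ h(f(b, c), c ∪ c), b ∪ f(a, b) ∪ g(a ∪ a, h(b, a)))
R4 matches:  uses g(b, b);  z := a ∪ a ∪ b ∪ b ∪ f(c, a)
The variable takes the whole remainder — replace the entire application.
Result:  b ∪ c ∪ f(a ∪ a ∪ b ∪ c ∪ c ∪ g(b ∪ b ∪ c, h(b, a)) ∪ h(b ∪ b ∪ b ∪ b, a ∪ b ∪ b ∪ b), f(a, h(g(b, a), g(c, b)))) ∪ f(a ∪ b ∪ c ∪ f(b ∪ c, a ∪ a ∪ b) ∪ g(a ∪ a, f(b, a)) ∪ h(b, b) ∪ h(f(b, c), c ∪ c), b ∪ f(a, b) ∪ g(a ∪ a, h(b, a)))

Answer: b ∪ c ∪ f(a ∪ a ∪ b ∪ c ∪ c ∪ g(b ∪ b ∪ c, h(b, a)) ∪ h(b ∪ b ∪ b ∪ b, a ∪ b ∪ b ∪ b), f(a, h(g(b, a), g(c, b)))) ∪ f(a ∪ b ∪ c ∪ f(b ∪ c, a ∪ a ∪ b) ∪ g(a ∪ a, f(b, a)) ∪ h(b, b) ∪ h(f(b, c), c ∪ c), b ∪ f(a, b) ∪ g(a ∪ a, h(b, a)))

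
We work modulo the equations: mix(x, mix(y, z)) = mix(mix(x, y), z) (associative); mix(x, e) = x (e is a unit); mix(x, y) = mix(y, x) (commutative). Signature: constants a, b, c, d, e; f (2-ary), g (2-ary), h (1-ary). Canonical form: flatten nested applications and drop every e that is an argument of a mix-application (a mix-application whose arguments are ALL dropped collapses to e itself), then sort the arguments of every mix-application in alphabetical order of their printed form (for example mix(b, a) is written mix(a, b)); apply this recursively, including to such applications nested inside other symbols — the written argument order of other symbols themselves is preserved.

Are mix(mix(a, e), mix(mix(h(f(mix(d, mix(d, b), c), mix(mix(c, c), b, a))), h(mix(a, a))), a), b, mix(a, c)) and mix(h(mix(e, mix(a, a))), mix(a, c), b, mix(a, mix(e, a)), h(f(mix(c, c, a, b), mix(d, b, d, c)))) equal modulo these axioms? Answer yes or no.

Answer: no — mix(a, a, a, b, c, h(f(mix(b, c, d, d), mix(a, b, c, c))), h(mix(a, a))) vs mix(a, a, a, b, c, h(f(mix(a, b, c, c), mix(b, c, d, d))), h(mix(a, a)))

Derivation:
Left:  mix(mix(a, e), mix(mix(h(f(mix(d, mix(d, b), c), mix(mix(c, c), b, a))), h(mix(a, a))), a), b, mix(a, c))
  Merge nested applications:  mix(a, e, h(f(mix(d, mix(d, b), c), mix(mix(c, c), b, a))), h(mix(a, a)), a, b, a, c)
  Simplify inside:  h(f(mix(d, mix(d, b), c), mix(mix(c, c), b, a)))  →  h(f(mix(b, c, d, d), mix(a, b, c, c)))
  Drop the unit:  drop e
  Order the arguments:  mix(a, a, a, b, c, h(f(mix(b, c, d, d), mix(a, b, c, c))), h(mix(a, a)))
Right:  mix(h(mix(e, mix(a, a))), mix(a, c), b, mix(a, mix(e, a)), h(f(mix(c, c, a, b), mix(d, b, d, c))))
  Flatten:  mix(h(mix(e, mix(a, a))), a, c, b, a, e, a, h(f(mix(c, c, a, b), mix(d, b, d, c))))
  Simplify inside:  h(mix(e, mix(a, a)))  →  h(mix(a, a))
  Simplify inside:  h(f(mix(c, c, a, b), mix(d, b, d, c)))  →  h(f(mix(a, b, c, c), mix(b, c, d, d)))
  Drop the unit:  drop e
  Sort:  mix(a, a, a, b, c, h(f(mix(a, b, c, c), mix(b, c, d, d))), h(mix(a, a)))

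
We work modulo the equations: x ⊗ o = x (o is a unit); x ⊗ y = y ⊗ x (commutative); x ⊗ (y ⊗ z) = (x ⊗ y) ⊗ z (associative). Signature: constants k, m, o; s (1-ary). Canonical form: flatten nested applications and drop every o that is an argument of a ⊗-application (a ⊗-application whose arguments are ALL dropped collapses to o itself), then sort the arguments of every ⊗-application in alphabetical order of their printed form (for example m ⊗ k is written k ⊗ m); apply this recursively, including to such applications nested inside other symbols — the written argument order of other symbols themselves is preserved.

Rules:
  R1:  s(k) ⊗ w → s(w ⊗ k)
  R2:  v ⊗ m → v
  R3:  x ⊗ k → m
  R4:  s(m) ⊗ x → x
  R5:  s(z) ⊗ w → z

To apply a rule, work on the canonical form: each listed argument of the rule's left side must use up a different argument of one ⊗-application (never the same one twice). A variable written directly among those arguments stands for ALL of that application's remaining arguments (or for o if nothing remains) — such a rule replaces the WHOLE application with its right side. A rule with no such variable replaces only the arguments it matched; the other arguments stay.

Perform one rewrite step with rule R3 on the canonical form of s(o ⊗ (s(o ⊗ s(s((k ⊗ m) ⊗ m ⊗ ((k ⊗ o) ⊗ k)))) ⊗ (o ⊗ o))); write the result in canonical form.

Answer: s(s(s(s(m))))

Derivation:
Canonical form:  s(s(s(s(k ⊗ k ⊗ k ⊗ m ⊗ m))))
Match R3:  consume k;  x := k ⊗ k ⊗ m ⊗ m
Every leftover argument binds to the variable; the entire application is replaced.
New term:  s(s(s(s(m))))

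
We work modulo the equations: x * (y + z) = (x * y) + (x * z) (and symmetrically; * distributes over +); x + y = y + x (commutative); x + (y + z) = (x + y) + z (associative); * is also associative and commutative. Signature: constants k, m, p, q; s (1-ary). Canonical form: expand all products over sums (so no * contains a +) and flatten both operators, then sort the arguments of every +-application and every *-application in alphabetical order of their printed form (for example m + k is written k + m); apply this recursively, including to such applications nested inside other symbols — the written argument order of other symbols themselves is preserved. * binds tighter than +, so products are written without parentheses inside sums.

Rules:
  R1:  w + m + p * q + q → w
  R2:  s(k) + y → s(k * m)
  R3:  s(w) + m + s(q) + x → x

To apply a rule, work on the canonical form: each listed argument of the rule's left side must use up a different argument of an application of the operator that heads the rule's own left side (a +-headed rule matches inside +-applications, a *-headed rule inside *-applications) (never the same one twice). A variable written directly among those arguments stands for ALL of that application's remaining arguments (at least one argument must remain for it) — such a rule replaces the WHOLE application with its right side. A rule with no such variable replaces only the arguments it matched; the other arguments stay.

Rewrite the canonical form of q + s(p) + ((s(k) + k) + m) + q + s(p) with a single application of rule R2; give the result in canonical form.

Canonical form:  k + m + q + q + s(k) + s(p) + s(p)
R2 matches:  uses s(k);  y := k + m + q + q + s(p) + s(p)
The variable takes the whole remainder — replace the entire application.
New term:  s(k * m)

Answer: s(k * m)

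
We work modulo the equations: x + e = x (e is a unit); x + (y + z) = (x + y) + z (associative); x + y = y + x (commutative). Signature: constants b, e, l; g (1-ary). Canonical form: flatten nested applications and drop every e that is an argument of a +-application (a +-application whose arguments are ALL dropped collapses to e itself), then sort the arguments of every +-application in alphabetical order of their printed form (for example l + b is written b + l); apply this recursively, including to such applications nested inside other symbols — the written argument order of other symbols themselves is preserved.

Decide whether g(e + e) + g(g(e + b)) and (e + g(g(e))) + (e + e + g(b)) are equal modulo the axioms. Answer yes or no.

Answer: no — g(e) + g(g(b)) vs g(b) + g(g(e))

Derivation:
Left:  g(e + e) + g(g(e + b))
  Simplify inside:  g(e + e)  →  g(e)
  Inside:  g(g(e + b))  →  g(g(b))
  Order the arguments:  g(e) + g(g(b))
Right:  (e + g(g(e))) + (e + e + g(b))
  Flatten:  e + g(g(e)) + e + e + g(b)
  Unit:  drop e (×3)
  Sort:  g(b) + g(g(e))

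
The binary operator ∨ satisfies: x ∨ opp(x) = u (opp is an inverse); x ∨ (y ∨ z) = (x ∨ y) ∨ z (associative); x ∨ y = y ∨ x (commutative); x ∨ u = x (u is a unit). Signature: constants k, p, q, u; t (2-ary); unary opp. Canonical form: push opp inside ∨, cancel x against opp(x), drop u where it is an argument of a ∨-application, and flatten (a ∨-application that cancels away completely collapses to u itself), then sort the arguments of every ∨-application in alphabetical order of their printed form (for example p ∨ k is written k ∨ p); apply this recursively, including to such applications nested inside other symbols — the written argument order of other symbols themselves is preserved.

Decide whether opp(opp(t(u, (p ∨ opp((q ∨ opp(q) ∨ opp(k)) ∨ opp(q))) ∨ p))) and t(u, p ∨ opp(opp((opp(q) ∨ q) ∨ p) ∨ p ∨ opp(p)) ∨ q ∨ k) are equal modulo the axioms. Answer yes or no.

Answer: yes — both canonical forms are t(u, k ∨ p ∨ p ∨ q)

Derivation:
Left:  opp(opp(t(u, (p ∨ opp((q ∨ opp(q) ∨ opp(k)) ∨ opp(q))) ∨ p)))
  Push opp inside:  distribute opp over ∨ and collapse double opp
  Collect:  t(u, k ∨ p ∨ p ∨ q)
Right:  t(u, p ∨ opp(opp((opp(q) ∨ q) ∨ p) ∨ p ∨ opp(p)) ∨ q ∨ k)
  Descend into:  p ∨ opp(opp((opp(q) ∨ q) ∨ p) ∨ p ∨ opp(p)) ∨ q ∨ k
  Push opp inside:  distribute opp over ∨ and collapse double opp
  Collect terms:  p ∨ p ∨ q ∨ k
  Order the arguments:  k ∨ p ∨ p ∨ q
  Rebuild:  t(u, k ∨ p ∨ p ∨ q)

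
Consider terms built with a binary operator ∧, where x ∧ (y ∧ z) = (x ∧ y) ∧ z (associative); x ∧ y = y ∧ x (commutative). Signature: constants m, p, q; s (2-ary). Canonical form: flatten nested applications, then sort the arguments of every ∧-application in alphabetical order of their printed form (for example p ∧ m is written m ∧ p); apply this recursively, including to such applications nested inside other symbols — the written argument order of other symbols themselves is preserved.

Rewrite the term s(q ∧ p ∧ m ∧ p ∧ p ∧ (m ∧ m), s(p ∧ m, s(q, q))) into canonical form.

Answer: s(m ∧ m ∧ m ∧ p ∧ p ∧ p ∧ q, s(m ∧ p, s(q, q)))

Derivation:
Focus inside:  q ∧ p ∧ m ∧ p ∧ p ∧ (m ∧ m)
Un-nest:  q ∧ p ∧ m ∧ p ∧ p ∧ m ∧ m
Sort:  m ∧ m ∧ m ∧ p ∧ p ∧ p ∧ q
Reassemble:  s(m ∧ m ∧ m ∧ p ∧ p ∧ p ∧ q, s(m ∧ p, s(q, q)))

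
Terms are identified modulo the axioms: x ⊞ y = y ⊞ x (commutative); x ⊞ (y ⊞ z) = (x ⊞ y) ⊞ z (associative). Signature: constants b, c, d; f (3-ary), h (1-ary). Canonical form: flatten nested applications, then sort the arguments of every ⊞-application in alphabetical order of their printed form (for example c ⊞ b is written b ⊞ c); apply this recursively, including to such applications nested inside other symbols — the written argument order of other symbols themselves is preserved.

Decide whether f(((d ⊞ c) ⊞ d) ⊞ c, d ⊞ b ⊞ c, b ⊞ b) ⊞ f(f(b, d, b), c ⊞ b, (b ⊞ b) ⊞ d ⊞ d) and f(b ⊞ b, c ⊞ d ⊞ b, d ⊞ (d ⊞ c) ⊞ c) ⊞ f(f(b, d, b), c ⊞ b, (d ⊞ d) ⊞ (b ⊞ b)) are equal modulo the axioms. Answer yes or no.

Left:  f(((d ⊞ c) ⊞ d) ⊞ c, d ⊞ b ⊞ c, b ⊞ b) ⊞ f(f(b, d, b), c ⊞ b, (b ⊞ b) ⊞ d ⊞ d)
  Inside:  f(((d ⊞ c) ⊞ d) ⊞ c, d ⊞ b ⊞ c, b ⊞ b)  →  f(c ⊞ c ⊞ d ⊞ d, b ⊞ c ⊞ d, b ⊞ b)
  Canonicalize subterm:  f(f(b, d, b), c ⊞ b, (b ⊞ b) ⊞ d ⊞ d)  →  f(f(b, d, b), b ⊞ c, b ⊞ b ⊞ d ⊞ d)
  Order the arguments:  f(c ⊞ c ⊞ d ⊞ d, b ⊞ c ⊞ d, b ⊞ b) ⊞ f(f(b, d, b), b ⊞ c, b ⊞ b ⊞ d ⊞ d)
Right:  f(b ⊞ b, c ⊞ d ⊞ b, d ⊞ (d ⊞ c) ⊞ c) ⊞ f(f(b, d, b), c ⊞ b, (d ⊞ d) ⊞ (b ⊞ b))
  Simplify inside:  f(b ⊞ b, c ⊞ d ⊞ b, d ⊞ (d ⊞ c) ⊞ c)  →  f(b ⊞ b, b ⊞ c ⊞ d, c ⊞ c ⊞ d ⊞ d)
  Inside:  f(f(b, d, b), c ⊞ b, (d ⊞ d) ⊞ (b ⊞ b))  →  f(f(b, d, b), b ⊞ c, b ⊞ b ⊞ d ⊞ d)
  Sort:  f(b ⊞ b, b ⊞ c ⊞ d, c ⊞ c ⊞ d ⊞ d) ⊞ f(f(b, d, b), b ⊞ c, b ⊞ b ⊞ d ⊞ d)

Answer: no — f(c ⊞ c ⊞ d ⊞ d, b ⊞ c ⊞ d, b ⊞ b) ⊞ f(f(b, d, b), b ⊞ c, b ⊞ b ⊞ d ⊞ d) vs f(b ⊞ b, b ⊞ c ⊞ d, c ⊞ c ⊞ d ⊞ d) ⊞ f(f(b, d, b), b ⊞ c, b ⊞ b ⊞ d ⊞ d)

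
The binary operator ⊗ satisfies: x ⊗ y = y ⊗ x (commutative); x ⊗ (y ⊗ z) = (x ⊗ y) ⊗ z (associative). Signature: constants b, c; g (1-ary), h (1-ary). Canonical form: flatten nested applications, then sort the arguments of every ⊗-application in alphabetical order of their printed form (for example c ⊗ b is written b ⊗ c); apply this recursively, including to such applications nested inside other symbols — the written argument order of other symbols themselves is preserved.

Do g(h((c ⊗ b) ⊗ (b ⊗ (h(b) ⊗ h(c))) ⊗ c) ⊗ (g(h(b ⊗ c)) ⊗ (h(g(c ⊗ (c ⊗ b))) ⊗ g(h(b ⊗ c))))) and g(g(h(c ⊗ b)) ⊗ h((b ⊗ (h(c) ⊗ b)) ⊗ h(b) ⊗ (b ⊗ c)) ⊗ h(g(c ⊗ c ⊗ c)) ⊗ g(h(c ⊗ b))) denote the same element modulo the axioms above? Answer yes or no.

Answer: no — g(g(h(b ⊗ c)) ⊗ g(h(b ⊗ c)) ⊗ h(b ⊗ b ⊗ c ⊗ c ⊗ h(b) ⊗ h(c)) ⊗ h(g(b ⊗ c ⊗ c))) vs g(g(h(b ⊗ c)) ⊗ g(h(b ⊗ c)) ⊗ h(b ⊗ b ⊗ b ⊗ c ⊗ h(b) ⊗ h(c)) ⊗ h(g(c ⊗ c ⊗ c)))

Derivation:
Left:  g(h((c ⊗ b) ⊗ (b ⊗ (h(b) ⊗ h(c))) ⊗ c) ⊗ (g(h(b ⊗ c)) ⊗ (h(g(c ⊗ (c ⊗ b))) ⊗ g(h(b ⊗ c)))))
  Focus inside:  h((c ⊗ b) ⊗ (b ⊗ (h(b) ⊗ h(c))) ⊗ c) ⊗ (g(h(b ⊗ c)) ⊗ (h(g(c ⊗ (c ⊗ b))) ⊗ g(h(b ⊗ c))))
  Merge nested applications:  h((c ⊗ b) ⊗ (b ⊗ (h(b) ⊗ h(c))) ⊗ c) ⊗ g(h(b ⊗ c)) ⊗ h(g(c ⊗ (c ⊗ b))) ⊗ g(h(b ⊗ c))
  Simplify inside:  h((c ⊗ b) ⊗ (b ⊗ (h(b) ⊗ h(c))) ⊗ c)  →  h(b ⊗ b ⊗ c ⊗ c ⊗ h(b) ⊗ h(c))
  Simplify inside:  h(g(c ⊗ (c ⊗ b)))  →  h(g(b ⊗ c ⊗ c))
  Order the arguments:  g(h(b ⊗ c)) ⊗ g(h(b ⊗ c)) ⊗ h(b ⊗ b ⊗ c ⊗ c ⊗ h(b) ⊗ h(c)) ⊗ h(g(b ⊗ c ⊗ c))
  Reassemble:  g(g(h(b ⊗ c)) ⊗ g(h(b ⊗ c)) ⊗ h(b ⊗ b ⊗ c ⊗ c ⊗ h(b) ⊗ h(c)) ⊗ h(g(b ⊗ c ⊗ c)))
Right:  g(g(h(c ⊗ b)) ⊗ h((b ⊗ (h(c) ⊗ b)) ⊗ h(b) ⊗ (b ⊗ c)) ⊗ h(g(c ⊗ c ⊗ c)) ⊗ g(h(c ⊗ b)))
  Descend into:  g(h(c ⊗ b)) ⊗ h((b ⊗ (h(c) ⊗ b)) ⊗ h(b) ⊗ (b ⊗ c)) ⊗ h(g(c ⊗ c ⊗ c)) ⊗ g(h(c ⊗ b))
  Simplify inside:  g(h(c ⊗ b))  →  g(h(b ⊗ c))
  Inside:  h((b ⊗ (h(c) ⊗ b)) ⊗ h(b) ⊗ (b ⊗ c))  →  h(b ⊗ b ⊗ b ⊗ c ⊗ h(b) ⊗ h(c))
  Canonicalize subterm:  g(h(c ⊗ b))  →  g(h(b ⊗ c))
  Order the arguments:  g(h(b ⊗ c)) ⊗ g(h(b ⊗ c)) ⊗ h(b ⊗ b ⊗ b ⊗ c ⊗ h(b) ⊗ h(c)) ⊗ h(g(c ⊗ c ⊗ c))
  Reassemble:  g(g(h(b ⊗ c)) ⊗ g(h(b ⊗ c)) ⊗ h(b ⊗ b ⊗ b ⊗ c ⊗ h(b) ⊗ h(c)) ⊗ h(g(c ⊗ c ⊗ c)))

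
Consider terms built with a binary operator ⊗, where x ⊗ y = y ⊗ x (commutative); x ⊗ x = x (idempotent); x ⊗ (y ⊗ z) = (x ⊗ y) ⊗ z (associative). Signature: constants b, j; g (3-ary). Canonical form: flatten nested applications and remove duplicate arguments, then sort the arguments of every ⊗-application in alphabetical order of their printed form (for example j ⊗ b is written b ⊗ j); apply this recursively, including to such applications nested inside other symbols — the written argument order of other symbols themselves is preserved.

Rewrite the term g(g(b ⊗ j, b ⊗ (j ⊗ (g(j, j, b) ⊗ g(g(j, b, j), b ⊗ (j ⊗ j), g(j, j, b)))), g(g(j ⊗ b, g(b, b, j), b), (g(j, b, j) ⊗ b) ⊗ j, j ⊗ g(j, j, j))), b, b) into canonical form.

Focus inside:  b ⊗ (j ⊗ (g(j, j, b) ⊗ g(g(j, b, j), b ⊗ (j ⊗ j), g(j, j, b))))
Flatten:  b ⊗ j ⊗ g(j, j, b) ⊗ g(g(j, b, j), b ⊗ (j ⊗ j), g(j, j, b))
Canonicalize subterm:  g(g(j, b, j), b ⊗ (j ⊗ j), g(j, j, b))  →  g(g(j, b, j), b ⊗ j, g(j, j, b))
Sort arguments:  b ⊗ g(g(j, b, j), b ⊗ j, g(j, j, b)) ⊗ g(j, j, b) ⊗ j
Put back:  g(g(b ⊗ j, b ⊗ g(g(j, b, j), b ⊗ j, g(j, j, b)) ⊗ g(j, j, b) ⊗ j, g(g(b ⊗ j, g(b, b, j), b), b ⊗ g(j, b, j) ⊗ j, g(j, j, j) ⊗ j)), b, b)

Answer: g(g(b ⊗ j, b ⊗ g(g(j, b, j), b ⊗ j, g(j, j, b)) ⊗ g(j, j, b) ⊗ j, g(g(b ⊗ j, g(b, b, j), b), b ⊗ g(j, b, j) ⊗ j, g(j, j, j) ⊗ j)), b, b)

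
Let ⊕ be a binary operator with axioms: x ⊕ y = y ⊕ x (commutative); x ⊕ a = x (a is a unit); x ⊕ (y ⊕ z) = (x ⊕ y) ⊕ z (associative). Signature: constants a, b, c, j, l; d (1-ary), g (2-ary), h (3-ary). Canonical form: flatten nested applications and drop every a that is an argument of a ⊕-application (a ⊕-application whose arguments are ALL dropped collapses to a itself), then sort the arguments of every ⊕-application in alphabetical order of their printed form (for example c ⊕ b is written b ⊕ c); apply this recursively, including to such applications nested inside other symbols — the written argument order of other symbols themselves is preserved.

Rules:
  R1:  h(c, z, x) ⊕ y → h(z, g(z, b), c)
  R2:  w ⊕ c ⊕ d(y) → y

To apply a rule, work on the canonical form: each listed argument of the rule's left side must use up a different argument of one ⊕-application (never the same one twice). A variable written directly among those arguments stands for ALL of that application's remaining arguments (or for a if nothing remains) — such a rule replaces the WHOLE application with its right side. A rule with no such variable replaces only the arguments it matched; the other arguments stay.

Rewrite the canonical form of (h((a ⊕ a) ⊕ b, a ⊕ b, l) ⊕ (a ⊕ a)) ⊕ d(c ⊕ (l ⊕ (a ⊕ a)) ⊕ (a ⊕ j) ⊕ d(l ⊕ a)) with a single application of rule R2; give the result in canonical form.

Answer: d(l) ⊕ h(b, b, l)

Derivation:
Canonical form:  d(c ⊕ d(l) ⊕ j ⊕ l) ⊕ h(b, b, l)
R2 matches:  uses c, d(l);  w := j ⊕ l, y := l
The extension variable absorbs all remaining arguments, so the whole application is rewritten.
Giving:  d(l) ⊕ h(b, b, l)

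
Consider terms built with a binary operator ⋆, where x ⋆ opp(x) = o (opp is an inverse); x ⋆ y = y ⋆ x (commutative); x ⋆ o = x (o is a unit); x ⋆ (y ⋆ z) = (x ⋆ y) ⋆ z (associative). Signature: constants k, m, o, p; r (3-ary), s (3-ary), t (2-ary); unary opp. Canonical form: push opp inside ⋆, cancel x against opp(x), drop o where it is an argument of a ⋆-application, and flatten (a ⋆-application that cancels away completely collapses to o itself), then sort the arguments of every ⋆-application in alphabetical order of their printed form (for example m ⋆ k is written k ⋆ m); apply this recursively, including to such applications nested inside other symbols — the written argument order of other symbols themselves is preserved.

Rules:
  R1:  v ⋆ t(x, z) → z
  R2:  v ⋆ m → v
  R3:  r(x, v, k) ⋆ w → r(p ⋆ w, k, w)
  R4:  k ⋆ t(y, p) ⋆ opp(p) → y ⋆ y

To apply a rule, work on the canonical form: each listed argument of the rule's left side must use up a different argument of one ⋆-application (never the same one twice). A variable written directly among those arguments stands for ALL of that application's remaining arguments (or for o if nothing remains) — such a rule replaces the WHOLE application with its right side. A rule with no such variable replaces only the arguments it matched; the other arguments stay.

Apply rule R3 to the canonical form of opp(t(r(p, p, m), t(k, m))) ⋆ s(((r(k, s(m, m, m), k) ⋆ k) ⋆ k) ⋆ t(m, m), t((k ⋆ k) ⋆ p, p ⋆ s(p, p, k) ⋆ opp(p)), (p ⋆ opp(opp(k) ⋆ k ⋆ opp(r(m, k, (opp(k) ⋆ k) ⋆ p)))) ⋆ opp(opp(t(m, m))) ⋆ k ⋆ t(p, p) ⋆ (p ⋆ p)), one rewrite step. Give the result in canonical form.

Canonical form:  opp(t(r(p, p, m), t(k, m))) ⋆ s(k ⋆ k ⋆ r(k, s(m, m, m), k) ⋆ t(m, m), t(k ⋆ k ⋆ p, s(p, p, k)), k ⋆ p ⋆ p ⋆ p ⋆ r(m, k, p) ⋆ t(m, m) ⋆ t(p, p))
Match R3:  consume r(k, s(m, m, m), k);  v := s(m, m, m), w := k ⋆ k ⋆ t(m, m), x := k
The variable takes the whole remainder — replace the entire application.
Giving:  opp(t(r(p, p, m), t(k, m))) ⋆ s(r(k ⋆ k ⋆ p ⋆ t(m, m), k, k ⋆ k ⋆ t(m, m)), t(k ⋆ k ⋆ p, s(p, p, k)), k ⋆ p ⋆ p ⋆ p ⋆ r(m, k, p) ⋆ t(m, m) ⋆ t(p, p))

Answer: opp(t(r(p, p, m), t(k, m))) ⋆ s(r(k ⋆ k ⋆ p ⋆ t(m, m), k, k ⋆ k ⋆ t(m, m)), t(k ⋆ k ⋆ p, s(p, p, k)), k ⋆ p ⋆ p ⋆ p ⋆ r(m, k, p) ⋆ t(m, m) ⋆ t(p, p))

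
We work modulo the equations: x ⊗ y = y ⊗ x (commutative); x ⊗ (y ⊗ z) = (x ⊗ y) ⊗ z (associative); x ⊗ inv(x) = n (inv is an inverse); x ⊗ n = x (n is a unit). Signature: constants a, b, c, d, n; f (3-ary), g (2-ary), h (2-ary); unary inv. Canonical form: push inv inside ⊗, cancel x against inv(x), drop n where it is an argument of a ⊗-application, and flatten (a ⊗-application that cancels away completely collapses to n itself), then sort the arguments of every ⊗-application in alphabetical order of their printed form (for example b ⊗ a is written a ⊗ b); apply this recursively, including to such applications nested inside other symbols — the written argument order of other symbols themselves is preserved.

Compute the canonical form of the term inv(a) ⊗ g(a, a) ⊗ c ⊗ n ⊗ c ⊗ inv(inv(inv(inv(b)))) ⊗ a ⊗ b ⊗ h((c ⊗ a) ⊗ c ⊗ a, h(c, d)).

Push inv inside:  distribute inv over ⊗ and collapse double inv
Cancel:  a cancels
Collect:  g(a, a) ⊗ c ⊗ c ⊗ b ⊗ b ⊗ h(a ⊗ a ⊗ c ⊗ c, h(c, d))
Order the arguments:  b ⊗ b ⊗ c ⊗ c ⊗ g(a, a) ⊗ h(a ⊗ a ⊗ c ⊗ c, h(c, d))

Answer: b ⊗ b ⊗ c ⊗ c ⊗ g(a, a) ⊗ h(a ⊗ a ⊗ c ⊗ c, h(c, d))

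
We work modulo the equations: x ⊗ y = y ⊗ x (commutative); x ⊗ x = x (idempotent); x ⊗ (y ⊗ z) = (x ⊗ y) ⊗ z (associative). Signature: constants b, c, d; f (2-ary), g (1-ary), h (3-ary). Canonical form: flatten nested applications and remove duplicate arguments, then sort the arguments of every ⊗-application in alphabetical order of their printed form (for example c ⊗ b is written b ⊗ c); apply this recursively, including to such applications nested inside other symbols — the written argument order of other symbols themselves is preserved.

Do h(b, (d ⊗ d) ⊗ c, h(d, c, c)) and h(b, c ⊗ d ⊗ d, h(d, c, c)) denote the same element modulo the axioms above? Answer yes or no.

Left:  h(b, (d ⊗ d) ⊗ c, h(d, c, c))
  Descend into:  (d ⊗ d) ⊗ c
  Flatten:  d ⊗ d ⊗ c
  Deduplicate:  drop duplicate d
  Sort:  c ⊗ d
  Rebuild:  h(b, c ⊗ d, h(d, c, c))
Right:  h(b, c ⊗ d ⊗ d, h(d, c, c))
  Descend into:  c ⊗ d ⊗ d
  Deduplicate:  drop duplicate d
  Order the arguments:  c ⊗ d
  Reassemble:  h(b, c ⊗ d, h(d, c, c))

Answer: yes — both canonical forms are h(b, c ⊗ d, h(d, c, c))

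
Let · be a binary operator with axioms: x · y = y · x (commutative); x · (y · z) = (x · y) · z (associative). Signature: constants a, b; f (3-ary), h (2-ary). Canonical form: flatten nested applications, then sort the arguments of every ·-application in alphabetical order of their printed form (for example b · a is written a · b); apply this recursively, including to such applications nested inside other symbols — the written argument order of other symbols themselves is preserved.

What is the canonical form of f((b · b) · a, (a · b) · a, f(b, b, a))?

Focus inside:  (a · b) · a
Un-nest:  a · b · a
Order the arguments:  a · a · b
Rebuild:  f(a · b · b, a · a · b, f(b, b, a))

Answer: f(a · b · b, a · a · b, f(b, b, a))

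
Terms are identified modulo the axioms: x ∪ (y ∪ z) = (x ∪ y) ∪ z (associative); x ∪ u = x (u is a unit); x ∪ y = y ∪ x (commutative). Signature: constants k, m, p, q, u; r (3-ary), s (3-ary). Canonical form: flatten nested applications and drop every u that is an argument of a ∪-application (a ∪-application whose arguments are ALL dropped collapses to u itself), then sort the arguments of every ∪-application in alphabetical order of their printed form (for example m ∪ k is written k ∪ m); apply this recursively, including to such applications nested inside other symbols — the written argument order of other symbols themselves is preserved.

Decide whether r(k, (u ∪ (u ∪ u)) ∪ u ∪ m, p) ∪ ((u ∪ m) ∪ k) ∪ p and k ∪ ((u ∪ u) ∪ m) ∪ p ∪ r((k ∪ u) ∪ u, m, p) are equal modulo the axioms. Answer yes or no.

Left:  r(k, (u ∪ (u ∪ u)) ∪ u ∪ m, p) ∪ ((u ∪ m) ∪ k) ∪ p
  Un-nest:  r(k, (u ∪ (u ∪ u)) ∪ u ∪ m, p) ∪ u ∪ m ∪ k ∪ p
  Canonicalize subterm:  r(k, (u ∪ (u ∪ u)) ∪ u ∪ m, p)  →  r(k, m, p)
  Unit:  drop u
  Sort arguments:  k ∪ m ∪ p ∪ r(k, m, p)
Right:  k ∪ ((u ∪ u) ∪ m) ∪ p ∪ r((k ∪ u) ∪ u, m, p)
  Merge nested applications:  k ∪ u ∪ u ∪ m ∪ p ∪ r((k ∪ u) ∪ u, m, p)
  Canonicalize subterm:  r((k ∪ u) ∪ u, m, p)  →  r(k, m, p)
  Units out:  drop u (×2)
  Sort:  k ∪ m ∪ p ∪ r(k, m, p)

Answer: yes — both canonical forms are k ∪ m ∪ p ∪ r(k, m, p)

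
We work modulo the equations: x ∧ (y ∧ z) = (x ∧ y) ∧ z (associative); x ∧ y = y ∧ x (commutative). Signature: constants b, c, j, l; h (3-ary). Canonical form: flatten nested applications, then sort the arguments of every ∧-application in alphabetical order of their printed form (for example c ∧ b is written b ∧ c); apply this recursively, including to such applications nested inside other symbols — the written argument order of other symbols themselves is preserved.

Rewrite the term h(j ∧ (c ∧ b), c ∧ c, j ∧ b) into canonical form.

Work inside:  j ∧ (c ∧ b)
Un-nest:  j ∧ c ∧ b
Sort:  b ∧ c ∧ j
Put back:  h(b ∧ c ∧ j, c ∧ c, b ∧ j)

Answer: h(b ∧ c ∧ j, c ∧ c, b ∧ j)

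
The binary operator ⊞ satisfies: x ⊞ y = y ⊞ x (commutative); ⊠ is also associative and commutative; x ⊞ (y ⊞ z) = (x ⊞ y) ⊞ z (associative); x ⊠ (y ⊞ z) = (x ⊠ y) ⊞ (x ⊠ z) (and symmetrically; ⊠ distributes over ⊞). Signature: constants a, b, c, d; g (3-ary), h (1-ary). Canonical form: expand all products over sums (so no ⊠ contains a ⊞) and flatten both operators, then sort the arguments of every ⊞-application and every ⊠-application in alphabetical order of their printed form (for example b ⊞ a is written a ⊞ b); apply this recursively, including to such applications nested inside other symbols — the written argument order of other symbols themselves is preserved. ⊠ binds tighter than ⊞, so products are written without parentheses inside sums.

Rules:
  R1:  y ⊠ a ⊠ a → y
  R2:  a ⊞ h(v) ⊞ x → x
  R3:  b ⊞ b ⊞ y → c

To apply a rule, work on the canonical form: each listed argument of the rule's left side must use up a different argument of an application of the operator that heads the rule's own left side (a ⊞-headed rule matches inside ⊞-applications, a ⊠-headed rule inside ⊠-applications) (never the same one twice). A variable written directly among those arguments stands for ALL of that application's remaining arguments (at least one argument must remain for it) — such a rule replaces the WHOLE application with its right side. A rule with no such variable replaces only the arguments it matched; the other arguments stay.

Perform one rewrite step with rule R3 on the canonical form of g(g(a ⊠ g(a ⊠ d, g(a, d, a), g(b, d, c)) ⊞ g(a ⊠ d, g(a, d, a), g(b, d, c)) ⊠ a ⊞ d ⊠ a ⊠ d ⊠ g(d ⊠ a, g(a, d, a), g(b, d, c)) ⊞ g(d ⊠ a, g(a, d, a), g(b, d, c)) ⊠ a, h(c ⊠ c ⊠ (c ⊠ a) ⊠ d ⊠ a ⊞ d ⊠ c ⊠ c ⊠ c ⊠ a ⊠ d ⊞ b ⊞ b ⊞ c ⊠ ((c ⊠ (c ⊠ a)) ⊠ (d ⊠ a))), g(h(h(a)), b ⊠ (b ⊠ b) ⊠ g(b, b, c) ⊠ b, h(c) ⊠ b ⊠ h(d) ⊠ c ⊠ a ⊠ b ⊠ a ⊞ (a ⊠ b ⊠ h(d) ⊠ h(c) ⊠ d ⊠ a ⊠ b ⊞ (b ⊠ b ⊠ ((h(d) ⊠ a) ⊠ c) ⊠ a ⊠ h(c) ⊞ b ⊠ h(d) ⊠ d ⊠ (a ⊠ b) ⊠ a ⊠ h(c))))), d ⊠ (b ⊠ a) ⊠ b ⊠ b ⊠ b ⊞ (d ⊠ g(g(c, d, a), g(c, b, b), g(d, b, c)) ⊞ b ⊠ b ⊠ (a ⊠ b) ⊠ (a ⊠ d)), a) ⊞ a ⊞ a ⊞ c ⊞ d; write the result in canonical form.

Canonical form:  a ⊞ a ⊞ c ⊞ d ⊞ g(g(a ⊠ d ⊠ d ⊠ g(a ⊠ d, g(a, d, a), g(b, d, c)) ⊞ a ⊠ g(a ⊠ d, g(a, d, a), g(b, d, c)) ⊞ a ⊠ g(a ⊠ d, g(a, d, a), g(b, d, c)) ⊞ a ⊠ g(a ⊠ d, g(a, d, a), g(b, d, c)), h(a ⊠ a ⊠ c ⊠ c ⊠ c ⊠ d ⊞ a ⊠ a ⊠ c ⊠ c ⊠ c ⊠ d ⊞ a ⊠ c ⊠ c ⊠ c ⊠ d ⊠ d ⊞ b ⊞ b), g(h(h(a)), b ⊠ b ⊠ b ⊠ b ⊠ g(b, b, c), a ⊠ a ⊠ b ⊠ b ⊠ c ⊠ h(c) ⊠ h(d) ⊞ a ⊠ a ⊠ b ⊠ b ⊠ c ⊠ h(c) ⊠ h(d) ⊞ a ⊠ a ⊠ b ⊠ b ⊠ d ⊠ h(c) ⊠ h(d) ⊞ a ⊠ a ⊠ b ⊠ b ⊠ d ⊠ h(c) ⊠ h(d))), a ⊠ a ⊠ b ⊠ b ⊠ b ⊠ d ⊞ a ⊠ b ⊠ b ⊠ b ⊠ b ⊠ d ⊞ d ⊠ g(g(c, d, a), g(c, b, b), g(d, b, c)), a)
R3 matches:  uses b, b;  y := a ⊠ a ⊠ c ⊠ c ⊠ c ⊠ d ⊞ a ⊠ a ⊠ c ⊠ c ⊠ c ⊠ d ⊞ a ⊠ c ⊠ c ⊠ c ⊠ d ⊠ d
The extension variable absorbs all remaining arguments, so the whole application is rewritten.
Giving:  a ⊞ a ⊞ c ⊞ d ⊞ g(g(a ⊠ d ⊠ d ⊠ g(a ⊠ d, g(a, d, a), g(b, d, c)) ⊞ a ⊠ g(a ⊠ d, g(a, d, a), g(b, d, c)) ⊞ a ⊠ g(a ⊠ d, g(a, d, a), g(b, d, c)) ⊞ a ⊠ g(a ⊠ d, g(a, d, a), g(b, d, c)), h(c), g(h(h(a)), b ⊠ b ⊠ b ⊠ b ⊠ g(b, b, c), a ⊠ a ⊠ b ⊠ b ⊠ c ⊠ h(c) ⊠ h(d) ⊞ a ⊠ a ⊠ b ⊠ b ⊠ c ⊠ h(c) ⊠ h(d) ⊞ a ⊠ a ⊠ b ⊠ b ⊠ d ⊠ h(c) ⊠ h(d) ⊞ a ⊠ a ⊠ b ⊠ b ⊠ d ⊠ h(c) ⊠ h(d))), a ⊠ a ⊠ b ⊠ b ⊠ b ⊠ d ⊞ a ⊠ b ⊠ b ⊠ b ⊠ b ⊠ d ⊞ d ⊠ g(g(c, d, a), g(c, b, b), g(d, b, c)), a)

Answer: a ⊞ a ⊞ c ⊞ d ⊞ g(g(a ⊠ d ⊠ d ⊠ g(a ⊠ d, g(a, d, a), g(b, d, c)) ⊞ a ⊠ g(a ⊠ d, g(a, d, a), g(b, d, c)) ⊞ a ⊠ g(a ⊠ d, g(a, d, a), g(b, d, c)) ⊞ a ⊠ g(a ⊠ d, g(a, d, a), g(b, d, c)), h(c), g(h(h(a)), b ⊠ b ⊠ b ⊠ b ⊠ g(b, b, c), a ⊠ a ⊠ b ⊠ b ⊠ c ⊠ h(c) ⊠ h(d) ⊞ a ⊠ a ⊠ b ⊠ b ⊠ c ⊠ h(c) ⊠ h(d) ⊞ a ⊠ a ⊠ b ⊠ b ⊠ d ⊠ h(c) ⊠ h(d) ⊞ a ⊠ a ⊠ b ⊠ b ⊠ d ⊠ h(c) ⊠ h(d))), a ⊠ a ⊠ b ⊠ b ⊠ b ⊠ d ⊞ a ⊠ b ⊠ b ⊠ b ⊠ b ⊠ d ⊞ d ⊠ g(g(c, d, a), g(c, b, b), g(d, b, c)), a)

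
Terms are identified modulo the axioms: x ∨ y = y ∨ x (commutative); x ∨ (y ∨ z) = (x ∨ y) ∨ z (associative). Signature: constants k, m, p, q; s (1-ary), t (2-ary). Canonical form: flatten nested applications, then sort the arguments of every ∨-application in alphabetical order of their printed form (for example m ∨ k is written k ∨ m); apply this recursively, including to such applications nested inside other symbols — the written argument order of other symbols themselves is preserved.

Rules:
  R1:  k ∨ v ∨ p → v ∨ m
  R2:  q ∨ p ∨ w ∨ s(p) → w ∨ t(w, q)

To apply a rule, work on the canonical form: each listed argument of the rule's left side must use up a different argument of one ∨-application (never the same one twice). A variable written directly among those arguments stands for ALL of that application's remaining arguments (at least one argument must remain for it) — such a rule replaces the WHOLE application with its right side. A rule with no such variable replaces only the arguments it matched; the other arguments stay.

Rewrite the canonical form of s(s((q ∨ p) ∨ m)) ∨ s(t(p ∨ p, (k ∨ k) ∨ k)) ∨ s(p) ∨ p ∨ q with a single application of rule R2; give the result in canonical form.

Answer: s(s(m ∨ p ∨ q)) ∨ s(t(p ∨ p, k ∨ k ∨ k)) ∨ t(s(s(m ∨ p ∨ q)) ∨ s(t(p ∨ p, k ∨ k ∨ k)), q)

Derivation:
Canonical form:  p ∨ q ∨ s(p) ∨ s(s(m ∨ p ∨ q)) ∨ s(t(p ∨ p, k ∨ k ∨ k))
R2 matches:  uses p, q, s(p);  w := s(s(m ∨ p ∨ q)) ∨ s(t(p ∨ p, k ∨ k ∨ k))
The extension variable absorbs all remaining arguments, so the whole application is rewritten.
New term:  s(s(m ∨ p ∨ q)) ∨ s(t(p ∨ p, k ∨ k ∨ k)) ∨ t(s(s(m ∨ p ∨ q)) ∨ s(t(p ∨ p, k ∨ k ∨ k)), q)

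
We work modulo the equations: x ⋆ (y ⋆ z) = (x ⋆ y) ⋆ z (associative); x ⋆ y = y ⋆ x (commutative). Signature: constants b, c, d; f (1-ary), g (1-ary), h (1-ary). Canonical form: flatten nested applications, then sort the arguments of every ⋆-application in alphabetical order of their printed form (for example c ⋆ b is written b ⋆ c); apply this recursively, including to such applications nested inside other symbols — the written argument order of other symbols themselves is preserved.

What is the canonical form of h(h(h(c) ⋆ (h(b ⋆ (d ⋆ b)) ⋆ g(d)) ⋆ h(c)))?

Descend into:  h(c) ⋆ (h(b ⋆ (d ⋆ b)) ⋆ g(d)) ⋆ h(c)
Un-nest:  h(c) ⋆ h(b ⋆ (d ⋆ b)) ⋆ g(d) ⋆ h(c)
Canonicalize subterm:  h(b ⋆ (d ⋆ b))  →  h(b ⋆ b ⋆ d)
Order the arguments:  g(d) ⋆ h(b ⋆ b ⋆ d) ⋆ h(c) ⋆ h(c)
Put back:  h(h(g(d) ⋆ h(b ⋆ b ⋆ d) ⋆ h(c) ⋆ h(c)))

Answer: h(h(g(d) ⋆ h(b ⋆ b ⋆ d) ⋆ h(c) ⋆ h(c)))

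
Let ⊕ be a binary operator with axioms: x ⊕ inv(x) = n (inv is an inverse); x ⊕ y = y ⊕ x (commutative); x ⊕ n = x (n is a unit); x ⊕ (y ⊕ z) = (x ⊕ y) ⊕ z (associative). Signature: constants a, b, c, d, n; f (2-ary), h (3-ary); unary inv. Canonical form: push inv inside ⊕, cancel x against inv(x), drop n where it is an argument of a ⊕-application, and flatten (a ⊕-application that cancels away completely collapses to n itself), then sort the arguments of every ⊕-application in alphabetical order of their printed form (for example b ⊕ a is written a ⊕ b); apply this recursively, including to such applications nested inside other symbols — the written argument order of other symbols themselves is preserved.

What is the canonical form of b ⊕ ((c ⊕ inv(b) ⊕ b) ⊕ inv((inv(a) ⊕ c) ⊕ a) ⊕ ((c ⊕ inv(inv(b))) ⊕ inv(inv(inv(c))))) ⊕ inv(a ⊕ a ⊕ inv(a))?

Answer: b ⊕ b ⊕ inv(a)

Derivation:
Push inv inside:  distribute inv over ⊕ and collapse double inv
Cancel inverse pairs:  c cancels
Collect:  b ⊕ b ⊕ inv(a)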